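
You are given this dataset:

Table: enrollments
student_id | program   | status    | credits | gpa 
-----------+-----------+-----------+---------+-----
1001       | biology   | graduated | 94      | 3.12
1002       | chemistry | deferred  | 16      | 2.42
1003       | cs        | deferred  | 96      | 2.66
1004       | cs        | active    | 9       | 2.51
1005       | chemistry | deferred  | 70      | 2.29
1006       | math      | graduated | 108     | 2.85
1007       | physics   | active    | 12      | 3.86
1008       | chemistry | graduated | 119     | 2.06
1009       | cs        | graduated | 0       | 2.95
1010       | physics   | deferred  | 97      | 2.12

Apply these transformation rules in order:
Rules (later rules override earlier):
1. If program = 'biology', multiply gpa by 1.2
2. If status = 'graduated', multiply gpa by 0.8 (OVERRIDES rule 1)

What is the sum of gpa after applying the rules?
24.64

Step 1: Rule 2 takes priority for records with status = 'graduated'
  - 4 records: 10.98 × 0.8 = 8.78
Step 2: Rule 1 applies to remaining records with program = 'biology'
  - 0 records: 0 × 1.2 = 0.0
Step 3: Other records unchanged: 15.86
Step 4: Final sum = 8.78 + 0.0 + 15.86 = 24.64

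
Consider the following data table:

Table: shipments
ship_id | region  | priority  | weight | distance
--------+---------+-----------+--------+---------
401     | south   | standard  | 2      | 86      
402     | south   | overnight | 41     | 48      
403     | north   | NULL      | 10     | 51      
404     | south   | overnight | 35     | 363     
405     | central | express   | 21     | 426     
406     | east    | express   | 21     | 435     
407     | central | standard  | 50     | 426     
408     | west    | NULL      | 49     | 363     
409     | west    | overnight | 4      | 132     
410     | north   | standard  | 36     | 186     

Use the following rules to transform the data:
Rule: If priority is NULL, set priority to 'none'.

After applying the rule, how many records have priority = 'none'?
2

Step 1: Count records where priority IS NULL
Step 2: Found 2 records with NULL priority
Step 3: These records will have priority set to 'none'
Step 4: Records already having priority = 'none': 0
Step 5: Answer: 2 + 0 = 2 records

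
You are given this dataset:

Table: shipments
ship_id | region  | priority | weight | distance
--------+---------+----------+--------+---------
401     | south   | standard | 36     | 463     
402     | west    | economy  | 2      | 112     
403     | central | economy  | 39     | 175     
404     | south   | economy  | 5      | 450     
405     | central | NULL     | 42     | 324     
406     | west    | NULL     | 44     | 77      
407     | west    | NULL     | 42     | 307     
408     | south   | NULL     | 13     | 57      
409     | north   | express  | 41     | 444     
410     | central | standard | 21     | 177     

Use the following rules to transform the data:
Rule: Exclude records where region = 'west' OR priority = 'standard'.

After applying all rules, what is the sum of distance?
1450

Step 1: Find records where region = 'west' OR priority = 'standard'
Step 2: 5 records match, summing to 1136
Step 3: Original sum: 2586
Step 4: Remaining sum = 2586 - 1136 = 1450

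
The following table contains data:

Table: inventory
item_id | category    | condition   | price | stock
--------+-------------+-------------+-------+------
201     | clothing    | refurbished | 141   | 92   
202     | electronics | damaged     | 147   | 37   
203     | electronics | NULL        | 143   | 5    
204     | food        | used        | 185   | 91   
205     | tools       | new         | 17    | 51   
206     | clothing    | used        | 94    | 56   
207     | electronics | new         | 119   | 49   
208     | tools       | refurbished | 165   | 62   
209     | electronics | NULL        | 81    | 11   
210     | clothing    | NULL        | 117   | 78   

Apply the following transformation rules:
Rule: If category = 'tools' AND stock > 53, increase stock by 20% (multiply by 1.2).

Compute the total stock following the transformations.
544.4

Step 1: Find records where category = 'tools' AND stock > 53
Step 2: 1 records match, summing to 62
Step 3: After multiplier: 62 × 1.2 = 74.4
Step 4: Unaffected records sum: 470
Step 5: Final sum = 74.4 + 470 = 544.4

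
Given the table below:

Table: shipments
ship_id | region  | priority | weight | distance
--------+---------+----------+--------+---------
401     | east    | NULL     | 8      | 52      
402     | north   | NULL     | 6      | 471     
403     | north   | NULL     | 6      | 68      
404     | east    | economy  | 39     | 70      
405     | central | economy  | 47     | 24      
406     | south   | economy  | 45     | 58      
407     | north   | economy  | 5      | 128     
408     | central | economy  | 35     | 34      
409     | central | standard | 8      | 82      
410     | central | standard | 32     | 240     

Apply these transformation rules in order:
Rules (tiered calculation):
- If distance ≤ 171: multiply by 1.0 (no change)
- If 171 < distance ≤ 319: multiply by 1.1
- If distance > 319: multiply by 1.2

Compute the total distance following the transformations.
1345.2

Step 1: Tier 1 (distance ≤ 171): 8 records, sum = 516 × 1.0 = 516.0
Step 2: Tier 2 (171 < distance ≤ 319): 1 records, sum = 240 × 1.1 = 264.0
Step 3: Tier 3 (distance > 319): 1 records, sum = 471 × 1.2 = 565.2
Step 4: Final sum = 516.0 + 264.0 + 565.2 = 1345.2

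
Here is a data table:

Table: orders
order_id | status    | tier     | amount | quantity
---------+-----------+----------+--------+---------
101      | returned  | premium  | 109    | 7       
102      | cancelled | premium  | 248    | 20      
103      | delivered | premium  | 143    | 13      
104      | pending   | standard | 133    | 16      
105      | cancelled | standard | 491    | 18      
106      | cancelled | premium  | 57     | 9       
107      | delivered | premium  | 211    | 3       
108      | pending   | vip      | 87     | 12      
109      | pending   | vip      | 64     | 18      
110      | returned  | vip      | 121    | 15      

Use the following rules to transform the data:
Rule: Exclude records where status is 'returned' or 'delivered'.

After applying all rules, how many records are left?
6

Step 1: Count records to exclude
  - 2 (returned) + 2 (delivered) = 4 records
Step 2: Total records: 10
Step 3: Remaining = 10 - 4 = 6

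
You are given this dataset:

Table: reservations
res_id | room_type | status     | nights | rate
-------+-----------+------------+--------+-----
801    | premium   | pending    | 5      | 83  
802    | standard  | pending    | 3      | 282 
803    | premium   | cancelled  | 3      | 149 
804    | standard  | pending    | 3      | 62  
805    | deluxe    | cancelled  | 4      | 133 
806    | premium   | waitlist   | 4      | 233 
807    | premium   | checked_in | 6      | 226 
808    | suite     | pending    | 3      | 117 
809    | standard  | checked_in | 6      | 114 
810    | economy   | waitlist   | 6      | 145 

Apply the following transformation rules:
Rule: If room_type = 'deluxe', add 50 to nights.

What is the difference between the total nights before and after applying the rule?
50

Step 1: Original sum of nights = 43
Step 2: 1 records have room_type = 'deluxe'
Step 3: Each affected record changes by 50
Step 4: Total change = 1 × 50 = 50
Step 5: New sum = 43 + 50 = 93
Step 6: Difference = |93 - 43| = 50
        (Sum increased by 50)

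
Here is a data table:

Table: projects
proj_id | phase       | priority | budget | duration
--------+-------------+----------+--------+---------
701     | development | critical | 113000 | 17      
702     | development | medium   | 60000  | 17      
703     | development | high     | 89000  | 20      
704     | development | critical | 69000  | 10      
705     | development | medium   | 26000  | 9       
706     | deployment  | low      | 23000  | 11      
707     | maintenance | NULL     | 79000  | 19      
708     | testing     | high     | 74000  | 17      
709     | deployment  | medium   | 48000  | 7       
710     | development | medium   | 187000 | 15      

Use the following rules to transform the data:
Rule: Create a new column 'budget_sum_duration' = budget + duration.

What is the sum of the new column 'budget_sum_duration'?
768142

Step 1: For each record, compute budget + duration
Example calculations:
  113000 + 17 = 113017
  60000 + 17 = 60017
  89000 + 20 = 89020
  ...
Step 2: Sum all derived values
Step 3: Total = 768142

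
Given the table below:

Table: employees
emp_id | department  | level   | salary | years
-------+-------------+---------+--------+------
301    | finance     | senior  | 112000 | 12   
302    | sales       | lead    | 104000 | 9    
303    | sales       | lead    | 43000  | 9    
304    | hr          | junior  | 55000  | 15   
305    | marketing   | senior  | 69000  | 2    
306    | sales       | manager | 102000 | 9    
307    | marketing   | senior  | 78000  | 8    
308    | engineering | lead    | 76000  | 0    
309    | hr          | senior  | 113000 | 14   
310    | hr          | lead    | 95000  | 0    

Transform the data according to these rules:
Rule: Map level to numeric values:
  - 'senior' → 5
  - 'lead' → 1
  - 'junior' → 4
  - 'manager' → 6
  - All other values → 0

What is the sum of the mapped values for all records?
34

Step 1: Apply mapping to each record
Step 2: Count by status:
  'senior': 4 records × 5 = 20
  'lead': 4 records × 1 = 4
  'junior': 1 records × 4 = 4
  'manager': 1 records × 6 = 6
Step 3: Sum all mapped values = 34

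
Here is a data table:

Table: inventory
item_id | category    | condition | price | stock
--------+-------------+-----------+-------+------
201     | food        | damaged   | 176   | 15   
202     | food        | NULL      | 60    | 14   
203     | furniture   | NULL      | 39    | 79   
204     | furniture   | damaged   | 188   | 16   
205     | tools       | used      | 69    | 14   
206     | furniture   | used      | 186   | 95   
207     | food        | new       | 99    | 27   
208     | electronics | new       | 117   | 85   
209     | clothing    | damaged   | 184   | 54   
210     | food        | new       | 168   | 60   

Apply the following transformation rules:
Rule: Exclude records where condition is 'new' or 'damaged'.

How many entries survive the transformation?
4

Step 1: Count records to exclude
  - 3 (new) + 3 (damaged) = 6 records
Step 2: Total records: 10
Step 3: Remaining = 10 - 6 = 4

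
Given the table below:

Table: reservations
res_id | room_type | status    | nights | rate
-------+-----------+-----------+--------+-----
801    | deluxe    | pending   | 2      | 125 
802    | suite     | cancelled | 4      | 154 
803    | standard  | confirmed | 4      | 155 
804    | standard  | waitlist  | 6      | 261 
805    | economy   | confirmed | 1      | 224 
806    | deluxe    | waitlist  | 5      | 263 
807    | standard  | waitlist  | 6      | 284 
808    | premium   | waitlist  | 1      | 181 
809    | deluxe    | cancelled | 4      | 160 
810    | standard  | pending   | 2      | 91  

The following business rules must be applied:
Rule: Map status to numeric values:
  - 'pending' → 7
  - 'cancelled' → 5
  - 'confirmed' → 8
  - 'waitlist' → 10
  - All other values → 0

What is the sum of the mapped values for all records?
80

Step 1: Apply mapping to each record
Step 2: Count by status:
  'pending': 2 records × 7 = 14
  'cancelled': 2 records × 5 = 10
  'confirmed': 2 records × 8 = 16
  'waitlist': 4 records × 10 = 40
Step 3: Sum all mapped values = 80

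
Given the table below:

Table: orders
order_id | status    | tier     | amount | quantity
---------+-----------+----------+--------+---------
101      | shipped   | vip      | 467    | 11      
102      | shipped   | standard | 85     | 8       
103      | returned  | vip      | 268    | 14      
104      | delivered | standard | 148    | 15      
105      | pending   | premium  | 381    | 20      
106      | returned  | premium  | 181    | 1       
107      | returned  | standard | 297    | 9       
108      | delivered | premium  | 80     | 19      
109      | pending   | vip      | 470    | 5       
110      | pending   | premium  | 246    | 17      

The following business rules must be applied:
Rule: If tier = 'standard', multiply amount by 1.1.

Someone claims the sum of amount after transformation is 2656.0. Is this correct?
No, the correct result is 2676.0.

Step 1: Calculate the correct sum after transformation
Step 2: Apply multiplier 1.1 to records where tier = 'standard'
Step 3: Correct result = 2676.0
Step 4: Claimed result = 2656.0
Step 5: 2676.0 ≠ 2656.0
Conclusion: The claimed result is incorrect. The correct answer is 2676.0.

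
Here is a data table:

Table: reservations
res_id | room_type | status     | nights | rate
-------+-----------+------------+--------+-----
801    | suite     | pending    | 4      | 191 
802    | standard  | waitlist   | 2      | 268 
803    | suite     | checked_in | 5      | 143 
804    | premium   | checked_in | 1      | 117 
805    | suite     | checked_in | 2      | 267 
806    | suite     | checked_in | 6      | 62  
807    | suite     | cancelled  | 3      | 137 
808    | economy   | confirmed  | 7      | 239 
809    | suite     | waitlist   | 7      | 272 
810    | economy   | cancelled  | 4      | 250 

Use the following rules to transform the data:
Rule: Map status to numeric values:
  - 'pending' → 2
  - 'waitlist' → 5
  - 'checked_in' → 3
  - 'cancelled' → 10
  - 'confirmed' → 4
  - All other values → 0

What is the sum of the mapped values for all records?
48

Step 1: Apply mapping to each record
Step 2: Count by status:
  'pending': 1 records × 2 = 2
  'waitlist': 2 records × 5 = 10
  'checked_in': 4 records × 3 = 12
  'cancelled': 2 records × 10 = 20
  'confirmed': 1 records × 4 = 4
Step 3: Sum all mapped values = 48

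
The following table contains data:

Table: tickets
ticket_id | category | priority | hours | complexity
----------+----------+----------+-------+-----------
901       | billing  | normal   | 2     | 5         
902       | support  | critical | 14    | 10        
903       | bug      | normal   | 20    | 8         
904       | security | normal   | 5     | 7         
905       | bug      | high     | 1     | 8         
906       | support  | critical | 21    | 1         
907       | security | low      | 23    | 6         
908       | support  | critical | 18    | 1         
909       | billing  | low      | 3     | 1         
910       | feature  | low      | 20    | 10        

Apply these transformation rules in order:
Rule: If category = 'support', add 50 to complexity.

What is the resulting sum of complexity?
207

Step 1: Count records where category = 'support': 3
Step 2: Total bonus added: 3 × 50 = 150
Step 3: Original sum of complexity: 57
Step 4: Final sum = 57 + 150 = 207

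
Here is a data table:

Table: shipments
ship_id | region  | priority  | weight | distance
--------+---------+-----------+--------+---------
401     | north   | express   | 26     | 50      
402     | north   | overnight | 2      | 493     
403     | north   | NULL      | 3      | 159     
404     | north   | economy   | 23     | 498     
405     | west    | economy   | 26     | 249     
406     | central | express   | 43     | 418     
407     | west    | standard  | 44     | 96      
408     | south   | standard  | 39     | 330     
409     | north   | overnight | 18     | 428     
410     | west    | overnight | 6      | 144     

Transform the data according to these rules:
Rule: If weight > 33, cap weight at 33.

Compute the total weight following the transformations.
203

Step 1: 3 records have weight > 33
Step 2: These records originally summed to 126
Step 3: After capping: 3 × 33 = 99
Step 4: Unaffected records sum: 104
Step 5: Final sum = 99 + 104 = 203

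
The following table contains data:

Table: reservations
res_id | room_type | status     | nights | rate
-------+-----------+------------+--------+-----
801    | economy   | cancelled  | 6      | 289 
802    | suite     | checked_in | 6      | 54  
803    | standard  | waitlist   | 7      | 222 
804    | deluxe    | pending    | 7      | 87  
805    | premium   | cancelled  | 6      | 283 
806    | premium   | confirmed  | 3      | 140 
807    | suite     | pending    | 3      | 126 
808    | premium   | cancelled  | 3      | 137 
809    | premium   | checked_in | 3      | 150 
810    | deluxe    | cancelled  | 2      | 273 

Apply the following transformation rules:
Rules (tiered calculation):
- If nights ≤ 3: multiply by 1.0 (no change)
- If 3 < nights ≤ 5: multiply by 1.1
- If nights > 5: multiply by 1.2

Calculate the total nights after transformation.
52.4

Step 1: Tier 1 (nights ≤ 3): 5 records, sum = 14 × 1.0 = 14.0
Step 2: Tier 2 (3 < nights ≤ 5): 0 records, sum = 0 × 1.1 = 0.0
Step 3: Tier 3 (nights > 5): 5 records, sum = 32 × 1.2 = 38.4
Step 4: Final sum = 14.0 + 0.0 + 38.4 = 52.4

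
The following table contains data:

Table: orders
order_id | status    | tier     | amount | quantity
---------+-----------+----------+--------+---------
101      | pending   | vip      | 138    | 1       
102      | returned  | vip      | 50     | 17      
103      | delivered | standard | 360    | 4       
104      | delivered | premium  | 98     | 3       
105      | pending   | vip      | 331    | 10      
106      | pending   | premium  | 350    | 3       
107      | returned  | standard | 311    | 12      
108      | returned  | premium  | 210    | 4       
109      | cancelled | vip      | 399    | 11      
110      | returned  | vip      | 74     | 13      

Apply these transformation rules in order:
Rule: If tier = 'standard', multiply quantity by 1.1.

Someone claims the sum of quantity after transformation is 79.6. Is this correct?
Yes, the result is correct.

Step 1: Calculate the correct sum after transformation
Step 2: Apply multiplier 1.1 to records where tier = 'standard'
Step 3: Correct result = 79.6
Step 4: Claimed result = 79.6
Step 5: 79.6 = 79.6 ✓
Conclusion: The claimed result is correct.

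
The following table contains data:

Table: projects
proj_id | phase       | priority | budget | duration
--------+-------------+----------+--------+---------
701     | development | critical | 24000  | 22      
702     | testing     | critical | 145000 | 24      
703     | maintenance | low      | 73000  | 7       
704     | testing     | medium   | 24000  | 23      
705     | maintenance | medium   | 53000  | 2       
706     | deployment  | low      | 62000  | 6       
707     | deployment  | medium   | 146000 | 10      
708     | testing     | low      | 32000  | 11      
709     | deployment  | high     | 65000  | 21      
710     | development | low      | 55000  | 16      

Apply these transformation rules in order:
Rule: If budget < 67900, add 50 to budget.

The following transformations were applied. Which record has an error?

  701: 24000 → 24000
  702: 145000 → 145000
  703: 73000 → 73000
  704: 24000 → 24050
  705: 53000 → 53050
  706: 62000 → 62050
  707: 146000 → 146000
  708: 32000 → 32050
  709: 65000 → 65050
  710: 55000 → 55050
Record 701 has an error. The correct transformed value should be 24050, not 24000.

Step 1: Check each record against the rule
Step 2: Record 701 has budget = 24000
Step 3: Since 24000 < 67900, the bonus should have been applied
Step 4: Correct value = 24050, but claimed value = 24000
Conclusion: Record 701 has the error.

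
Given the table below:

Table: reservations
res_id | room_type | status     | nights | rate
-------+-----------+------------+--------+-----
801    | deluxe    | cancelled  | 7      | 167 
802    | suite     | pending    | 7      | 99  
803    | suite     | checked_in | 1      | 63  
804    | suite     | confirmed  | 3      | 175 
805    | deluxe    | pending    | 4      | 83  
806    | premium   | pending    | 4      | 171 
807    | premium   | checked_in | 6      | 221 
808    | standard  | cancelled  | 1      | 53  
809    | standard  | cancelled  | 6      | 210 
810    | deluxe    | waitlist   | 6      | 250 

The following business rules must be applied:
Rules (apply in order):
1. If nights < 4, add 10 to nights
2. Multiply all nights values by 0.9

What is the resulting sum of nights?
67.5

Step 1: Apply Rule 1 - Add 10 to records with nights < 4
  - 3 records affected: 5 + (3 × 10) = 35
  - Unaffected records: 40
  - Sum after Rule 1: 75
Step 2: Apply Rule 2 - Multiply all by 0.9
  - 75 × 0.9 = 67.5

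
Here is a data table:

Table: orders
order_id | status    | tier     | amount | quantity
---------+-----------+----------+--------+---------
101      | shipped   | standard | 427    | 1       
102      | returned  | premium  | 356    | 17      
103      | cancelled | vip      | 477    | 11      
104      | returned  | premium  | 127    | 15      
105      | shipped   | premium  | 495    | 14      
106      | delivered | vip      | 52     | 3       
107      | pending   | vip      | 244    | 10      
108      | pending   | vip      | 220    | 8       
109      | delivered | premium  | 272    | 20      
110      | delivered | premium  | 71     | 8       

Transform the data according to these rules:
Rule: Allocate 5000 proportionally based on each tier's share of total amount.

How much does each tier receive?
premium: 2409.7, standard: 778.91, vip: 1811.38

Step 1: Calculate total amount = 2741
Step 2: Calculate each tier's proportion:
  premium: 1321/2741 = 48.19% → 2409.7
  standard: 427/2741 = 15.58% → 778.91
  vip: 993/2741 = 36.23% → 1811.38
Step 3: Verify: sum of allocations ≈ 5000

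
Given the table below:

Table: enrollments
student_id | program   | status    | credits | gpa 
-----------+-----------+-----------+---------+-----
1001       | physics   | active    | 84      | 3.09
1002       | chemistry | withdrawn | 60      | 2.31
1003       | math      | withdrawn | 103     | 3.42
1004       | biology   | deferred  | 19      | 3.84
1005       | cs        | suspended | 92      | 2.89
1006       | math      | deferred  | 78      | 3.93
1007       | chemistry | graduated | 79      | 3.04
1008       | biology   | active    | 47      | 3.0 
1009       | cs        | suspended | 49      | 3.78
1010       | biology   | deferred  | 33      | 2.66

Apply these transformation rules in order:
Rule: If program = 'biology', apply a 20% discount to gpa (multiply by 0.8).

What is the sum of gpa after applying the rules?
30.06

Step 1: Records with program = 'biology' have total gpa = 9.5
Step 2: Apply multiplier: 9.5 × 0.8 = 7.6
Step 3: Other records total: 22.46
Step 4: Final sum = 7.6 + 22.46 = 30.06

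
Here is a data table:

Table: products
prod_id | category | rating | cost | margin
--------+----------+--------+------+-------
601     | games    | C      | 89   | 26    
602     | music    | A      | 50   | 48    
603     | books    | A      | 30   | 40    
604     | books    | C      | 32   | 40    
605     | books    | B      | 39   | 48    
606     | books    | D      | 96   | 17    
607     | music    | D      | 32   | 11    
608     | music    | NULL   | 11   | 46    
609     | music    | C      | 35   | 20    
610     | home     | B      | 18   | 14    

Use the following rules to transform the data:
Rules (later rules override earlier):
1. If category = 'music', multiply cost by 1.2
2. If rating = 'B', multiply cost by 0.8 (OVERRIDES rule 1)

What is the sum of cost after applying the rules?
446.2

Step 1: Rule 2 takes priority for records with rating = 'B'
  - 2 records: 57 × 0.8 = 45.6
Step 2: Rule 1 applies to remaining records with category = 'music'
  - 4 records: 128 × 1.2 = 153.6
Step 3: Other records unchanged: 247
Step 4: Final sum = 45.6 + 153.6 + 247 = 446.2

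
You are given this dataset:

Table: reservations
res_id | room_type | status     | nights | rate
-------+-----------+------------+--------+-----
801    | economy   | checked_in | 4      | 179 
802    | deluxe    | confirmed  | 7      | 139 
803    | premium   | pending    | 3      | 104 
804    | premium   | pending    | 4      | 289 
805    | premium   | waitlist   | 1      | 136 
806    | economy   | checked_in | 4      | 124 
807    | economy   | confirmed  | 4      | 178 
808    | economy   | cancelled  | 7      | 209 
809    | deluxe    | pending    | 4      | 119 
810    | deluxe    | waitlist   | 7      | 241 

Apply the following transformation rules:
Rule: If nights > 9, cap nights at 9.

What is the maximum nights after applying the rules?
7

Step 1: Original maximum nights = 7
Step 2: Check cap of 9 against maximum
Step 3: No records exceed the cap (max 7 <= cap 9), so no capping applies
Step 4: Maximum after transformation = 7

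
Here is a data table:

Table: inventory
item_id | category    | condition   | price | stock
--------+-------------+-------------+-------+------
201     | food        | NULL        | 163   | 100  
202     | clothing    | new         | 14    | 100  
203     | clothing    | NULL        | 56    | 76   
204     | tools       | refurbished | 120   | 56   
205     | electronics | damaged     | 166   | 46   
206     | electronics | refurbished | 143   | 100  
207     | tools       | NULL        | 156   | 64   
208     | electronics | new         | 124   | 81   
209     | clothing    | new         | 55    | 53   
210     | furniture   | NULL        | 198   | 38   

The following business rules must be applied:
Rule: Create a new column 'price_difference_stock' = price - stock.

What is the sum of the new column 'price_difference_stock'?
481

Step 1: For each record, compute price - stock
Example calculations:
  163 - 100 = 63
  14 - 100 = -86
  56 - 76 = -20
  ...
Step 2: Sum all derived values
Step 3: Total = 481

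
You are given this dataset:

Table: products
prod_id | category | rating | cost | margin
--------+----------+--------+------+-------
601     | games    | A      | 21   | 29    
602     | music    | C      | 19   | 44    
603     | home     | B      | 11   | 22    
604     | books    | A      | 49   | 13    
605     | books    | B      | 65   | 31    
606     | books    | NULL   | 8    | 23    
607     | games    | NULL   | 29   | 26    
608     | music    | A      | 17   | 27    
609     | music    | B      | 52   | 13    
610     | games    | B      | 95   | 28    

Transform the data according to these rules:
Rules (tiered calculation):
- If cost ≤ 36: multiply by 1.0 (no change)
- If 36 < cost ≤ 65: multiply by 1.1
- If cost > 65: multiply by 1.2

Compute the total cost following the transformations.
401.6

Step 1: Tier 1 (cost ≤ 36): 6 records, sum = 105 × 1.0 = 105.0
Step 2: Tier 2 (36 < cost ≤ 65): 3 records, sum = 166 × 1.1 = 182.6
Step 3: Tier 3 (cost > 65): 1 records, sum = 95 × 1.2 = 114.0
Step 4: Final sum = 105.0 + 182.6 + 114.0 = 401.6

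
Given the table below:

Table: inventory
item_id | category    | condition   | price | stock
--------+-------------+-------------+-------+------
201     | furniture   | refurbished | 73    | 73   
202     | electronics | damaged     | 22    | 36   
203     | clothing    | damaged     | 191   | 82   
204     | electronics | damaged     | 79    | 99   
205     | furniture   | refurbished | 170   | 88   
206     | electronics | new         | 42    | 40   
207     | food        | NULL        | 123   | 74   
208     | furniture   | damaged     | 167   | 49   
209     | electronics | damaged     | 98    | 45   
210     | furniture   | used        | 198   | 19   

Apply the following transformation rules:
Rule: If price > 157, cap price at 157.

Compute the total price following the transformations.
1065

Step 1: 4 records have price > 157
Step 2: These records originally summed to 726
Step 3: After capping: 4 × 157 = 628
Step 4: Unaffected records sum: 437
Step 5: Final sum = 628 + 437 = 1065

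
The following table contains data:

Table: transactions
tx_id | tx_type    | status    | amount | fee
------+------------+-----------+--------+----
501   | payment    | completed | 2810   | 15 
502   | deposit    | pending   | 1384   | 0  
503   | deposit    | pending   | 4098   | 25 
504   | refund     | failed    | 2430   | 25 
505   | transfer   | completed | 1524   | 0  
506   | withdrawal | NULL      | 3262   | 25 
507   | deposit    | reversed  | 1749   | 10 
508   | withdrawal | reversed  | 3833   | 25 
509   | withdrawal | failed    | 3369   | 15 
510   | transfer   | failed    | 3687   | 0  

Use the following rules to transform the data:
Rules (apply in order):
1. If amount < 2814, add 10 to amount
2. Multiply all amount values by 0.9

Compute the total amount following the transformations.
25376.4

Step 1: Apply Rule 1 - Add 10 to records with amount < 2814
  - 5 records affected: 9897 + (5 × 10) = 9947
  - Unaffected records: 18249
  - Sum after Rule 1: 28196
Step 2: Apply Rule 2 - Multiply all by 0.9
  - 28196 × 0.9 = 25376.4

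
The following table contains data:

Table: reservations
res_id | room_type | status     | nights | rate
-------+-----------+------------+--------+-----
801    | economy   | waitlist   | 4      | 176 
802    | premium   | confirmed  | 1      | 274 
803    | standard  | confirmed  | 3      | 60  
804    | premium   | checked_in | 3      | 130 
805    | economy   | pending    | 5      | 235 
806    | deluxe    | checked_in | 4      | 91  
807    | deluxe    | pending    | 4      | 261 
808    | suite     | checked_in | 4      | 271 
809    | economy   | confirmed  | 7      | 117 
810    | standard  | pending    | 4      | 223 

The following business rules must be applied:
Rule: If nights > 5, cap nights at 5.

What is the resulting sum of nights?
37

Step 1: 1 records have nights > 5
Step 2: These records originally summed to 7
Step 3: After capping: 1 × 5 = 5
Step 4: Unaffected records sum: 32
Step 5: Final sum = 5 + 32 = 37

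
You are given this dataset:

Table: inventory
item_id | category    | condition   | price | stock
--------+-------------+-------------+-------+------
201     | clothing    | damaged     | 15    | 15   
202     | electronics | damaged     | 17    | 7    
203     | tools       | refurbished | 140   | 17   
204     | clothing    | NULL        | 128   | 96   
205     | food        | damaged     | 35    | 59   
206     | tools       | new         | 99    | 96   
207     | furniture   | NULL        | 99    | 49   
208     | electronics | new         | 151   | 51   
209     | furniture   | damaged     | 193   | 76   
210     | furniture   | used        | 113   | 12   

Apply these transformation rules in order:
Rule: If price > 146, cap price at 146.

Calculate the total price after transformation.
938

Step 1: 2 records have price > 146
Step 2: These records originally summed to 344
Step 3: After capping: 2 × 146 = 292
Step 4: Unaffected records sum: 646
Step 5: Final sum = 292 + 646 = 938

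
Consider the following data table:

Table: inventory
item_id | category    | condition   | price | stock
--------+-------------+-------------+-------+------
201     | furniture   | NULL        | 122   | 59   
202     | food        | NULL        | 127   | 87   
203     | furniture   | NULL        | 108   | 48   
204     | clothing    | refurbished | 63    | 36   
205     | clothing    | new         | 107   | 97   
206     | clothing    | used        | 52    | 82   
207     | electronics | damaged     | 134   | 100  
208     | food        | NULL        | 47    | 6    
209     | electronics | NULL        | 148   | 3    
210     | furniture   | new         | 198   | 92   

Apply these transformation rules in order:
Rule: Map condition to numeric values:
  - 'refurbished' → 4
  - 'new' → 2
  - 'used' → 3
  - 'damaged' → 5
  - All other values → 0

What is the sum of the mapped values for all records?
16

Step 1: Apply mapping to each record
Step 2: Count by status:
  'refurbished': 1 records × 4 = 4
  'new': 2 records × 2 = 4
  'used': 1 records × 3 = 3
  'damaged': 1 records × 5 = 5
Step 3: Sum all mapped values = 16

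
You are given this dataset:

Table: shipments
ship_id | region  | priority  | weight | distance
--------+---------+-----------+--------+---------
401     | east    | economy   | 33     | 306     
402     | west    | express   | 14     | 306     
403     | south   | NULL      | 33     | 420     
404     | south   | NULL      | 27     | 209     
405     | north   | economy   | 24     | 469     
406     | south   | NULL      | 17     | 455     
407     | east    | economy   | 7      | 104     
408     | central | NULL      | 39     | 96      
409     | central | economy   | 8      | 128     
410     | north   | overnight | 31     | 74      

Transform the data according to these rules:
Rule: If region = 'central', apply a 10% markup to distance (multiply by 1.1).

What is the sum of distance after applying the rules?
2589.4

Step 1: Records with region = 'central' have total distance = 224
Step 2: Apply multiplier: 224 × 1.1 = 246.4
Step 3: Other records total: 2343
Step 4: Final sum = 246.4 + 2343 = 2589.4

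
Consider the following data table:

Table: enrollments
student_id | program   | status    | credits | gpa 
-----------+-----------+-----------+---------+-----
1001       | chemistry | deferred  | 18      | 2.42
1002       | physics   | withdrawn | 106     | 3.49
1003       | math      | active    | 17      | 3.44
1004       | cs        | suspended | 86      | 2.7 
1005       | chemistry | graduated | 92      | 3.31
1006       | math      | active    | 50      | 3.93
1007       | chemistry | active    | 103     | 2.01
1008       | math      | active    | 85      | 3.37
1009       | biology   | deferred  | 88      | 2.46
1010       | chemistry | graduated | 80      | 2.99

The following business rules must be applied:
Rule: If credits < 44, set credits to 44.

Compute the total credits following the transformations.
778

Step 1: 2 records have credits < 44
Step 2: These records originally summed to 35
Step 3: After setting to minimum: 2 × 44 = 88
Step 4: Unaffected records sum: 690
Step 5: Final sum = 88 + 690 = 778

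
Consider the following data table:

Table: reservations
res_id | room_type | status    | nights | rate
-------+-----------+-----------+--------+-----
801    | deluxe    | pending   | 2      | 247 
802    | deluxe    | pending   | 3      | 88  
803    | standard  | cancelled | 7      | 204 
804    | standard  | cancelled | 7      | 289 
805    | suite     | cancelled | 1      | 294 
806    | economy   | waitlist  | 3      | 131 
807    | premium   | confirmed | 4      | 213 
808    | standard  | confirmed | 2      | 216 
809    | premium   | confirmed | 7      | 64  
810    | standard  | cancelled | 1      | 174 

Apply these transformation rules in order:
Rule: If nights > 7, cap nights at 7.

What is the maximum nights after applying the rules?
7

Step 1: Original maximum nights = 7
Step 2: Check cap of 7 against maximum
Step 3: No records exceed the cap (max 7 <= cap 7), so no capping applies
Step 4: Maximum after transformation = 7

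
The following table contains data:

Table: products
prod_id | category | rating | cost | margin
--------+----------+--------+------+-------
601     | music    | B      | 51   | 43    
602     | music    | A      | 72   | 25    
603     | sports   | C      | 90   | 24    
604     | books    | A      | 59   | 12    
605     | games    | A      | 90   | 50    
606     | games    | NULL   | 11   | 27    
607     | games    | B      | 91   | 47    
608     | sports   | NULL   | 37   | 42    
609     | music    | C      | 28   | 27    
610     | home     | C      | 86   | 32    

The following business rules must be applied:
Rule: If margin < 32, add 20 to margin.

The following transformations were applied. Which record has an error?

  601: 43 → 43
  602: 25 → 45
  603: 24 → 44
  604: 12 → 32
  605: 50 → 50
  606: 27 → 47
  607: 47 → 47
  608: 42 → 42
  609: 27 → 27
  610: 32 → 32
Record 609 has an error. The correct transformed value should be 47, not 27.

Step 1: Check each record against the rule
Step 2: Record 609 has margin = 27
Step 3: Since 27 < 32, the bonus should have been applied
Step 4: Correct value = 47, but claimed value = 27
Conclusion: Record 609 has the error.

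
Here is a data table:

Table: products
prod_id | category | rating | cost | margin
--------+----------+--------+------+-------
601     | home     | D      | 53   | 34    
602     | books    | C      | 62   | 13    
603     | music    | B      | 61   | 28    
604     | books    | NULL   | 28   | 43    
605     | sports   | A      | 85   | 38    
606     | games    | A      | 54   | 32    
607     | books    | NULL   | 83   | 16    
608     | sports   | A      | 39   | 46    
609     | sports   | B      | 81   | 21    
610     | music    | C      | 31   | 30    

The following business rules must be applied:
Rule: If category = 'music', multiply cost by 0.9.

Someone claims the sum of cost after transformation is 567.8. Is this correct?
Yes, the result is correct.

Step 1: Calculate the correct sum after transformation
Step 2: Apply multiplier 0.9 to records where category = 'music'
Step 3: Correct result = 567.8
Step 4: Claimed result = 567.8
Step 5: 567.8 = 567.8 ✓
Conclusion: The claimed result is correct.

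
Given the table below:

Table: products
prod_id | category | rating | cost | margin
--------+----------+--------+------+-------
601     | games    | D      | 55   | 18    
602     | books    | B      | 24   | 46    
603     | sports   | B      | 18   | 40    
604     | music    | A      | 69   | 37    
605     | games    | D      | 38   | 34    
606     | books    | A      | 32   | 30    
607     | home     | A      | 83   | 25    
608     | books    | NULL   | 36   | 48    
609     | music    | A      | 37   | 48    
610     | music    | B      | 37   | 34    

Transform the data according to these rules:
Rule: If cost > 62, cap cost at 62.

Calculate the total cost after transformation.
401

Step 1: 2 records have cost > 62
Step 2: These records originally summed to 152
Step 3: After capping: 2 × 62 = 124
Step 4: Unaffected records sum: 277
Step 5: Final sum = 124 + 277 = 401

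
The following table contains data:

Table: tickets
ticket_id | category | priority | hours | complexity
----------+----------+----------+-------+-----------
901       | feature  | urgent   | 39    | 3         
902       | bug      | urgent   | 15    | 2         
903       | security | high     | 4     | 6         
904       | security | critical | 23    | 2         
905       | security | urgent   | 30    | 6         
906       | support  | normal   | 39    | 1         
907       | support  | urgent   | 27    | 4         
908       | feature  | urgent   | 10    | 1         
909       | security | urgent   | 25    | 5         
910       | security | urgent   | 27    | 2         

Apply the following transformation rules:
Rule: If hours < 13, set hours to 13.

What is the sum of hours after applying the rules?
251

Step 1: 2 records have hours < 13
Step 2: These records originally summed to 14
Step 3: After setting to minimum: 2 × 13 = 26
Step 4: Unaffected records sum: 225
Step 5: Final sum = 26 + 225 = 251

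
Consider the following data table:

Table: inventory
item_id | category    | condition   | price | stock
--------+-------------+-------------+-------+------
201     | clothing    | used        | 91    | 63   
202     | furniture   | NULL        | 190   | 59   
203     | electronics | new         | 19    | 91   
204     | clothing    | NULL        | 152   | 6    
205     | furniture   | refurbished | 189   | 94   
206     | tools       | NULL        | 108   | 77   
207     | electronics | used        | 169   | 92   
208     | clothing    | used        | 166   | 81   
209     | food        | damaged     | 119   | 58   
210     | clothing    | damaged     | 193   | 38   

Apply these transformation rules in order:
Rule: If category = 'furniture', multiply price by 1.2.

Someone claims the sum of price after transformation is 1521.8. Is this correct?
No, the correct result is 1471.8.

Step 1: Calculate the correct sum after transformation
Step 2: Apply multiplier 1.2 to records where category = 'furniture'
Step 3: Correct result = 1471.8
Step 4: Claimed result = 1521.8
Step 5: 1471.8 ≠ 1521.8
Conclusion: The claimed result is incorrect. The correct answer is 1471.8.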